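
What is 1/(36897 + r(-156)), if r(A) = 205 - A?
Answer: 1/37258 ≈ 2.6840e-5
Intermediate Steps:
1/(36897 + r(-156)) = 1/(36897 + (205 - 1*(-156))) = 1/(36897 + (205 + 156)) = 1/(36897 + 361) = 1/37258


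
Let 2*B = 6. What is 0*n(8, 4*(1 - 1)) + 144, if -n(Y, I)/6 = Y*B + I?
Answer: 144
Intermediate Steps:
B = 3 (B = (1/2)*6 = 3)
n(Y, I) = -18*Y - 6*I (n(Y, I) = -6*(Y*3 + I) = -6*(3*Y + I) = -6*(I + 3*Y) = -18*Y - 6*I)
0*n(8, 4*(1 - 1)) + 144 = 0*(-18*8 - 24*(1 - 1)) + 144 = 0*(-144 - 24*0) + 144 = 0*(-144 - 6*0) + 144 = 0*(-144 + 0) + 144 = 0*(-144) + 144 = 0 + 144 = 144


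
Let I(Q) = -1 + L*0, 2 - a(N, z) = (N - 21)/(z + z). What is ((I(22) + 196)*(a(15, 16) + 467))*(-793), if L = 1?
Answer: -1160844945/16 ≈ -7.2553e+7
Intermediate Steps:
a(N, z) = 2 - (-21 + N)/(2*z) (a(N, z) = 2 - (N - 21)/(z + z) = 2 - (-21 + N)/(2*z))
I(Q) = -1 (I(Q) = -1 + 1*0 = -1 + 0 = -1)
((I(22) + 196)*(a(15, 16) + 467))*(-793) = ((-1 + 196)*((½)*(21 - 1*15 + 4*16)/16 + 467))*(-793) = (195*((½)*(1/16)*(21 - 15 + 64) + 467))*(-793) = (195*((½)*(1/16)*70 + 467))*(-793) = (195*(35/16 + 467))*(-793) = (195*(7507/16))*(-793) = (1463865/16)*(-793) = -1160844945/16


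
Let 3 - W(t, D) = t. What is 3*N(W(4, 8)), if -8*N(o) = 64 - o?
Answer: -195/8 ≈ -24.375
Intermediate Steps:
W(t, D) = 3 - t
N(o) = -8 + o/8 (N(o) = -(64 - o)/8 = -8 + o/8)
3*N(W(4, 8)) = 3*(-8 + (3 - 1*4)/8) = 3*(-8 + (3 - 4)/8) = 3*(-8 + (⅛)*(-1)) = 3*(-8 - ⅛) = 3*(-65/8) = -195/8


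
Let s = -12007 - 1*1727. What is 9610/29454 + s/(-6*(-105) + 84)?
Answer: -4734044/250359 ≈ -18.909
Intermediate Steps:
s = -13734 (s = -12007 - 1727 = -13734)
9610/29454 + s/(-6*(-105) + 84) = 9610/29454 - 13734/(-6*(-105) + 84) = 9610*(1/29454) - 13734/(630 + 84) = 4805/14727 - 13734/714 = 4805/14727 - 13734*1/714 = 4805/14727 - 327/17 = -4734044/250359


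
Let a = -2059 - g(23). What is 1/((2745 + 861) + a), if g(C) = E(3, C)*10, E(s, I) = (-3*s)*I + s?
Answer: 1/3587 ≈ 0.00027878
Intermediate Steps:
E(s, I) = s - 3*I*s (E(s, I) = -3*I*s + s = s - 3*I*s)
g(C) = 30 - 90*C (g(C) = (3*(1 - 3*C))*10 = (3 - 9*C)*10 = 30 - 90*C)
a = -19 (a = -2059 - (30 - 90*23) = -2059 - (30 - 2070) = -2059 - 1*(-2040) = -2059 + 2040 = -19)
1/((2745 + 861) + a) = 1/((2745 + 861) - 19) = 1/(3606 - 19) = 1/3587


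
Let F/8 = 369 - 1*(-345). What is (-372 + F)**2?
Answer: 28515600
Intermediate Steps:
F = 5712 (F = 8*(369 - 1*(-345)) = 8*(369 + 345) = 8*714 = 5712)
(-372 + F)**2 = (-372 + 5712)**2 = 5340**2 = 28515600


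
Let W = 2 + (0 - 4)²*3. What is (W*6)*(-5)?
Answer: -1500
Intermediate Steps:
W = 50 (W = 2 + (-4)²*3 = 2 + 16*3 = 2 + 48 = 50)
(W*6)*(-5) = (50*6)*(-5) = 300*(-5) = -1500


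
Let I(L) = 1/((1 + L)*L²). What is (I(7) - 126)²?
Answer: 2439470881/153664 ≈ 15875.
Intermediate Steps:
I(L) = 1/(L²*(1 + L))
(I(7) - 126)² = (1/(7²*(1 + 7)) - 126)² = ((1/49)/8 - 126)² = ((1/49)*(⅛) - 126)² = (1/392 - 126)² = (-49391/392)² = 2439470881/153664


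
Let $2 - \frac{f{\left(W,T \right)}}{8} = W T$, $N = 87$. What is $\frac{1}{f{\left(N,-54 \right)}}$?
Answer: $\frac{1}{37600} \approx 2.6596 \cdot 10^{-5}$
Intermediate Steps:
$f{\left(W,T \right)} = 16 - 8 T W$ ($f{\left(W,T \right)} = 16 - 8 W T = 16 - 8 T W$)
$\frac{1}{f{\left(N,-54 \right)}} = \frac{1}{16 - \left(-432\right) 87} = \frac{1}{16 + 37584} = \frac{1}{37600}$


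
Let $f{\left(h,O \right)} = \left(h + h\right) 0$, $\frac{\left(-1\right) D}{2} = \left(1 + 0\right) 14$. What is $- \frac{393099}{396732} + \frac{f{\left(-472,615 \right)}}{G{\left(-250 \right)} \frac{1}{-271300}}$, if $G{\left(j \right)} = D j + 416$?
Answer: $- \frac{18719}{18892} \approx -0.99084$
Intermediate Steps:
$D = -28$ ($D = - 2 \left(1 + 0\right) 14 = - 2 \cdot 1 \cdot 14 = \left(-2\right) 14 = -28$)
$G{\left(j \right)} = 416 - 28 j$ ($G{\left(j \right)} = - 28 j + 416 = 416 - 28 j$)
$f{\left(h,O \right)} = 0$ ($f{\left(h,O \right)} = 2 h 0 = 0$)
$- \frac{393099}{396732} + \frac{f{\left(-472,615 \right)}}{G{\left(-250 \right)} \frac{1}{-271300}} = - \frac{393099}{396732} + \frac{0}{\left(416 - -7000\right) \frac{1}{-271300}} = \left(-393099\right) \frac{1}{396732} + \frac{0}{\left(416 + 7000\right) \left(- \frac{1}{271300}\right)} = - \frac{18719}{18892} + \frac{0}{7416 \left(- \frac{1}{271300}\right)} = - \frac{18719}{18892} + \frac{0}{- \frac{1854}{67825}} = - \frac{18719}{18892} + 0 \left(- \frac{67825}{1854}\right) = - \frac{18719}{18892} + 0 = - \frac{18719}{18892}$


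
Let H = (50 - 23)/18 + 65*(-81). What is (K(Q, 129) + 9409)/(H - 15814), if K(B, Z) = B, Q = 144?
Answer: -19106/42155 ≈ -0.45323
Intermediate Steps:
H = -10527/2 (H = 27*(1/18) - 5265 = 3/2 - 5265 = -10527/2 ≈ -5263.5)
(K(Q, 129) + 9409)/(H - 15814) = (144 + 9409)/(-10527/2 - 15814) = 9553/(-42155/2) = 9553*(-2/42155) = -19106/42155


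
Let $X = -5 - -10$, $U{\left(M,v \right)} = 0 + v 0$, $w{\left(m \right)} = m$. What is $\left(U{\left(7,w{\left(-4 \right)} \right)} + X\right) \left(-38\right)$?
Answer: $-190$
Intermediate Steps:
$U{\left(M,v \right)} = 0$ ($U{\left(M,v \right)} = 0 + 0 = 0$)
$X = 5$ ($X = -5 + 10 = 5$)
$\left(U{\left(7,w{\left(-4 \right)} \right)} + X\right) \left(-38\right) = \left(0 + 5\right) \left(-38\right) = 5 \left(-38\right) = -190$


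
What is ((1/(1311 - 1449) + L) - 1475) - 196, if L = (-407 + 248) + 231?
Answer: -220663/138 ≈ -1599.0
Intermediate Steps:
L = 72 (L = -159 + 231 = 72)
((1/(1311 - 1449) + L) - 1475) - 196 = ((1/(1311 - 1449) + 72) - 1475) - 196 = ((1/(-138) + 72) - 1475) - 196 = ((-1/138 + 72) - 1475) - 196 = (9935/138 - 1475) - 196 = -193615/138 - 196 = -220663/138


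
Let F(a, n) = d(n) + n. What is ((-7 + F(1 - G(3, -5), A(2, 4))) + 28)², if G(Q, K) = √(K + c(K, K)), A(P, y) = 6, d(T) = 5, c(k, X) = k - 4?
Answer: 1024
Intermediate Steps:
c(k, X) = -4 + k
G(Q, K) = √(-4 + 2*K) (G(Q, K) = √(K + (-4 + K)) = √(-4 + 2*K))
F(a, n) = 5 + n
((-7 + F(1 - G(3, -5), A(2, 4))) + 28)² = ((-7 + (5 + 6)) + 28)² = ((-7 + 11) + 28)² = (4 + 28)² = 32² = 1024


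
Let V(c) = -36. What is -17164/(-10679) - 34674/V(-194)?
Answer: 61816925/64074 ≈ 964.77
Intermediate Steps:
-17164/(-10679) - 34674/V(-194) = -17164/(-10679) - 34674/(-36) = -17164*(-1/10679) - 34674*(-1/36) = 17164/10679 + 5779/6 = 61816925/64074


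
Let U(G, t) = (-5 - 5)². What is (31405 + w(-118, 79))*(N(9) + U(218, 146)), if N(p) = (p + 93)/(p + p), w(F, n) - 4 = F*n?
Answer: 7001579/3 ≈ 2.3339e+6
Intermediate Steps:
U(G, t) = 100 (U(G, t) = (-10)² = 100)
w(F, n) = 4 + F*n
N(p) = (93 + p)/(2*p) (N(p) = (93 + p)/((2*p)) = (93 + p)*(1/(2*p)) = (93 + p)/(2*p))
(31405 + w(-118, 79))*(N(9) + U(218, 146)) = (31405 + (4 - 118*79))*((½)*(93 + 9)/9 + 100) = (31405 + (4 - 9322))*((½)*(⅑)*102 + 100) = (31405 - 9318)*(17/3 + 100) = 22087*(317/3) = 7001579/3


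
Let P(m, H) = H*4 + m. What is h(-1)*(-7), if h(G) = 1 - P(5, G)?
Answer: 0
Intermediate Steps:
P(m, H) = m + 4*H (P(m, H) = 4*H + m = m + 4*H)
h(G) = -4 - 4*G (h(G) = 1 - (5 + 4*G) = 1 + (-5 - 4*G) = -4 - 4*G)
h(-1)*(-7) = (-4 - 4*(-1))*(-7) = (-4 + 4)*(-7) = 0*(-7) = 0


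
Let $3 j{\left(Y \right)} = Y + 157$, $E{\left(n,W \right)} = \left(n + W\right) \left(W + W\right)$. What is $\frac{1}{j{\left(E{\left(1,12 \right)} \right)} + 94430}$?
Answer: $\frac{3}{283759} \approx 1.0572 \cdot 10^{-5}$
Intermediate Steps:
$E{\left(n,W \right)} = 2 W \left(W + n\right)$ ($E{\left(n,W \right)} = \left(W + n\right) 2 W = 2 W \left(W + n\right)$)
$j{\left(Y \right)} = \frac{157}{3} + \frac{Y}{3}$ ($j{\left(Y \right)} = \frac{Y + 157}{3} = \frac{157 + Y}{3} = \frac{157}{3} + \frac{Y}{3}$)
$\frac{1}{j{\left(E{\left(1,12 \right)} \right)} + 94430} = \frac{1}{\left(\frac{157}{3} + \frac{2 \cdot 12 \left(12 + 1\right)}{3}\right) + 94430} = \frac{1}{\left(\frac{157}{3} + \frac{2 \cdot 12 \cdot 13}{3}\right) + 94430} = \frac{1}{\left(\frac{157}{3} + \frac{1}{3} \cdot 312\right) + 94430} = \frac{1}{\left(\frac{157}{3} + 104\right) + 94430} = \frac{1}{\frac{469}{3} + 94430} = \frac{1}{\frac{283759}{3}} = \frac{3}{283759}$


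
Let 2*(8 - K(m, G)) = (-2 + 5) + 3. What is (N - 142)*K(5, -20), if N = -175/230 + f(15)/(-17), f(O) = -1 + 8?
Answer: -559805/782 ≈ -715.86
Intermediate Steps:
K(m, G) = 5 (K(m, G) = 8 - ((-2 + 5) + 3)/2 = 8 - (3 + 3)/2 = 8 - ½*6 = 8 - 3 = 5)
f(O) = 7
N = -917/782 (N = -175/230 + 7/(-17) = -175*1/230 + 7*(-1/17) = -35/46 - 7/17 = -917/782 ≈ -1.1726)
(N - 142)*K(5, -20) = (-917/782 - 142)*5 = -111961/782*5 = -559805/782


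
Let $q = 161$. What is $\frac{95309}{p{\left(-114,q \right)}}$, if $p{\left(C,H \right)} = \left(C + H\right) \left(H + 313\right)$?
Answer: $\frac{95309}{22278} \approx 4.2782$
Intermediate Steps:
$p{\left(C,H \right)} = \left(313 + H\right) \left(C + H\right)$ ($p{\left(C,H \right)} = \left(C + H\right) \left(313 + H\right) = \left(313 + H\right) \left(C + H\right)$)
$\frac{95309}{p{\left(-114,q \right)}} = \frac{95309}{161^{2} + 313 \left(-114\right) + 313 \cdot 161 - 18354} = \frac{95309}{25921 - 35682 + 50393 - 18354} = \frac{95309}{22278}$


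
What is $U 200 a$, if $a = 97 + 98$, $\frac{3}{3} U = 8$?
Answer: $312000$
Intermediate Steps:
$U = 8$
$a = 195$
$U 200 a = 8 \cdot 200 \cdot 195 = 1600 \cdot 195 = 312000$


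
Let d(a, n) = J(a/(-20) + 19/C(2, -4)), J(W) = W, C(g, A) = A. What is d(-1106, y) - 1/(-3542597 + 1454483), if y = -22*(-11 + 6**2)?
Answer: 1055541637/20881140 ≈ 50.550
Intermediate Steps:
y = -550 (y = -22*(-11 + 36) = -22*25 = -550)
d(a, n) = -19/4 - a/20 (d(a, n) = a/(-20) + 19/(-4) = a*(-1/20) + 19*(-1/4) = -a/20 - 19/4 = -19/4 - a/20)
d(-1106, y) - 1/(-3542597 + 1454483) = (-19/4 - 1/20*(-1106)) - 1/(-3542597 + 1454483) = (-19/4 + 553/10) - 1/(-2088114) = 1011/20 - 1*(-1/2088114) = 1011/20 + 1/2088114 = 1055541637/20881140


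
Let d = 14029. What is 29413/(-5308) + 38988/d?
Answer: -205686673/74465932 ≈ -2.7622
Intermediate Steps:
29413/(-5308) + 38988/d = 29413/(-5308) + 38988/14029 = 29413*(-1/5308) + 38988*(1/14029) = -29413/5308 + 38988/14029 = -205686673/74465932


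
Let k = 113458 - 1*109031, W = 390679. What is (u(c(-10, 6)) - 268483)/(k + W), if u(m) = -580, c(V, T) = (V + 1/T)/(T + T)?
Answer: -269063/395106 ≈ -0.68099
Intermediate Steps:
c(V, T) = (V + 1/T)/(2*T) (c(V, T) = (V + 1/T)/((2*T)) = (V + 1/T)*(1/(2*T)) = (V + 1/T)/(2*T))
k = 4427 (k = 113458 - 109031 = 4427)
(u(c(-10, 6)) - 268483)/(k + W) = (-580 - 268483)/(4427 + 390679) = -269063/395106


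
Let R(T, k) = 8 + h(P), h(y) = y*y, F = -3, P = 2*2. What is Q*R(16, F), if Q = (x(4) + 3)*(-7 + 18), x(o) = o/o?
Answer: 1056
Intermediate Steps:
P = 4
x(o) = 1
h(y) = y²
R(T, k) = 24 (R(T, k) = 8 + 4² = 8 + 16 = 24)
Q = 44 (Q = (1 + 3)*(-7 + 18) = 4*11 = 44)
Q*R(16, F) = 44*24 = 1056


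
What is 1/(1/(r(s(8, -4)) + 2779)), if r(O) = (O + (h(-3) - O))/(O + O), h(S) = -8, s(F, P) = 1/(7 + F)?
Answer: 2719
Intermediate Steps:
r(O) = -4/O (r(O) = (O + (-8 - O))/(O + O) = -8*1/(2*O) = -4/O)
1/(1/(r(s(8, -4)) + 2779)) = 1/(1/(-4/(1/(7 + 8)) + 2779)) = 1/(1/(-4/(1/15) + 2779)) = 1/(1/(-4/1/15 + 2779)) = 1/(1/(-4*15 + 2779)) = 1/(1/(-60 + 2779)) = 1/(1/2719) = 2719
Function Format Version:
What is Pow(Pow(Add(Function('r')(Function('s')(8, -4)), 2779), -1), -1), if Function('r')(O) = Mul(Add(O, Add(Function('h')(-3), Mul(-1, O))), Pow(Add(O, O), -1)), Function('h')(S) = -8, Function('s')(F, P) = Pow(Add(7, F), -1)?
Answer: 2719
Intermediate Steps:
Function('r')(O) = Mul(-4, Pow(O, -1)) (Function('r')(O) = Mul(Add(O, Add(-8, Mul(-1, O))), Pow(Add(O, O), -1)) = Mul(-8, Pow(Mul(2, O), -1)) = Mul(-8, Mul(Rational(1, 2), Pow(O, -1))) = Mul(-4, Pow(O, -1)))
Pow(Pow(Add(Function('r')(Function('s')(8, -4)), 2779), -1), -1) = Pow(Pow(Add(Mul(-4, Pow(Pow(Add(7, 8), -1), -1)), 2779), -1), -1) = Pow(Pow(Add(Mul(-4, Pow(Pow(15, -1), -1)), 2779), -1), -1) = Pow(Pow(Add(Mul(-4, Pow(Rational(1, 15), -1)), 2779), -1), -1) = Pow(Pow(Add(Mul(-4, 15), 2779), -1), -1) = Pow(Pow(Add(-60, 2779), -1), -1) = Pow(Pow(2719, -1), -1) = Pow(Rational(1, 2719), -1) = 2719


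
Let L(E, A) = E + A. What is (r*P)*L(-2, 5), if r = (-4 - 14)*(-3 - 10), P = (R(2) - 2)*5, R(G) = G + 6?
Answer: 21060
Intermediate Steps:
L(E, A) = A + E
R(G) = 6 + G
P = 30 (P = ((6 + 2) - 2)*5 = (8 - 2)*5 = 6*5 = 30)
r = 234 (r = -18*(-13) = 234)
(r*P)*L(-2, 5) = (234*30)*(5 - 2) = 7020*3 = 21060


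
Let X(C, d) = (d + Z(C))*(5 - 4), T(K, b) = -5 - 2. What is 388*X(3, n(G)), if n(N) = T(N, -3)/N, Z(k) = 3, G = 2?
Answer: -194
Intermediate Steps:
T(K, b) = -7
n(N) = -7/N
X(C, d) = 3 + d (X(C, d) = (d + 3)*(5 - 4) = (3 + d)*1 = 3 + d)
388*X(3, n(G)) = 388*(3 - 7/2) = 388*(-½) = -194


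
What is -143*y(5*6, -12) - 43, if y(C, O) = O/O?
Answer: -186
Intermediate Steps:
y(C, O) = 1
-143*y(5*6, -12) - 43 = -143*1 - 43 = -143 - 43 = -186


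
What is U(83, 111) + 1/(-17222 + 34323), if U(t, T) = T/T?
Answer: 17102/17101 ≈ 1.0001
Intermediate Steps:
U(t, T) = 1
U(83, 111) + 1/(-17222 + 34323) = 1 + 1/(-17222 + 34323) = 1 + 1/17101 = 17102/17101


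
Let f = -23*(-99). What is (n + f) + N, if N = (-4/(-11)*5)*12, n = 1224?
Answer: 38751/11 ≈ 3522.8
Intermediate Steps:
f = 2277
N = 240/11 (N = (-4*(-1/11)*5)*12 = ((4/11)*5)*12 = (20/11)*12 = 240/11 ≈ 21.818)
(n + f) + N = (1224 + 2277) + 240/11 = 3501 + 240/11 = 38751/11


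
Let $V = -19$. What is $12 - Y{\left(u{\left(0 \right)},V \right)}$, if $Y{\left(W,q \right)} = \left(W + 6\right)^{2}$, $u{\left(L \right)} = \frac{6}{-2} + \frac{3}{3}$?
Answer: $-4$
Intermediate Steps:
$u{\left(L \right)} = -2$ ($u{\left(L \right)} = 6 \left(- \frac{1}{2}\right) + 3 \cdot \frac{1}{3} = -3 + 1 = -2$)
$Y{\left(W,q \right)} = \left(6 + W\right)^{2}$
$12 - Y{\left(u{\left(0 \right)},V \right)} = 12 - \left(6 - 2\right)^{2} = 12 - 4^{2} = 12 - 16 = -4$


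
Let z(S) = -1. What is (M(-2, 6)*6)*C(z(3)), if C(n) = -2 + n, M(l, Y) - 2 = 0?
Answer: -36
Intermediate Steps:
M(l, Y) = 2 (M(l, Y) = 2 + 0 = 2)
(M(-2, 6)*6)*C(z(3)) = (2*6)*(-2 - 1) = 12*(-3) = -36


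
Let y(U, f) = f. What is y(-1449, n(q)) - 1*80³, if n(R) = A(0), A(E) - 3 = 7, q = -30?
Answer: -511990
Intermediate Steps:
A(E) = 10 (A(E) = 3 + 7 = 10)
n(R) = 10
y(-1449, n(q)) - 1*80³ = 10 - 1*80³ = 10 - 1*512000 = 10 - 512000 = -511990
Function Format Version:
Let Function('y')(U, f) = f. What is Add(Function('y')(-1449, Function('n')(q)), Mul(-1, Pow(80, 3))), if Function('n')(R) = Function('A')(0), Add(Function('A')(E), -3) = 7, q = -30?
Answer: -511990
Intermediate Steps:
Function('A')(E) = 10 (Function('A')(E) = Add(3, 7) = 10)
Function('n')(R) = 10
Add(Function('y')(-1449, Function('n')(q)), Mul(-1, Pow(80, 3))) = Add(10, Mul(-1, Pow(80, 3))) = Add(10, Mul(-1, 512000)) = Add(10, -512000) = -511990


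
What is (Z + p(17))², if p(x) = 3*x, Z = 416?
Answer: 218089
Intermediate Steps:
(Z + p(17))² = (416 + 3*17)² = (416 + 51)² = 467² = 218089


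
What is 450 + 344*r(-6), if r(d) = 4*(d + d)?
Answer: -16062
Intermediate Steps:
r(d) = 8*d (r(d) = 4*(2*d) = 8*d)
450 + 344*r(-6) = 450 + 344*(8*(-6)) = 450 + 344*(-48) = 450 - 16512 = -16062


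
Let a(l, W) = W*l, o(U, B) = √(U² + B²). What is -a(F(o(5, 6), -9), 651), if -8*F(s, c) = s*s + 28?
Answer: 57939/8 ≈ 7242.4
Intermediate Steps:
o(U, B) = √(B² + U²)
F(s, c) = -7/2 - s²/8 (F(s, c) = -(s*s + 28)/8 = -(s² + 28)/8 = -(28 + s²)/8 = -7/2 - s²/8)
-a(F(o(5, 6), -9), 651) = -651*(-7/2 - (√(6² + 5²))²/8) = -651*(-7/2 - (√(36 + 25))²/8) = -651*(-7/2 - (√61)²/8) = -651*(-7/2 - ⅛*61) = -651*(-7/2 - 61/8) = -651*(-89)/8 = -1*(-57939/8) = 57939/8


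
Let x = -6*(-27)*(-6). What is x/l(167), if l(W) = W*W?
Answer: -972/27889 ≈ -0.034852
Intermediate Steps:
x = -972 (x = 162*(-6) = -972)
l(W) = W²
x/l(167) = -972/(167²) = -972/27889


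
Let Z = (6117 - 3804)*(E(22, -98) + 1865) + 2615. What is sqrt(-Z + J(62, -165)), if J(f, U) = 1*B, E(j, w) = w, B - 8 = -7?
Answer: I*sqrt(4089685) ≈ 2022.3*I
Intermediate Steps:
B = 1 (B = 8 - 7 = 1)
J(f, U) = 1 (J(f, U) = 1*1 = 1)
Z = 4089686 (Z = (6117 - 3804)*(-98 + 1865) + 2615 = 2313*1767 + 2615 = 4087071 + 2615 = 4089686)
sqrt(-Z + J(62, -165)) = sqrt(-1*4089686 + 1) = sqrt(-4089686 + 1) = sqrt(-4089685) = I*sqrt(4089685)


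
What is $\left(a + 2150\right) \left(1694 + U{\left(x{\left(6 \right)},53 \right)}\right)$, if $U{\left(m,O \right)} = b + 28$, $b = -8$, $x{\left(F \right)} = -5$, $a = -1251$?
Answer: $1540886$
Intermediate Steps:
$U{\left(m,O \right)} = 20$ ($U{\left(m,O \right)} = -8 + 28 = 20$)
$\left(a + 2150\right) \left(1694 + U{\left(x{\left(6 \right)},53 \right)}\right) = \left(-1251 + 2150\right) \left(1694 + 20\right) = 899 \cdot 1714 = 1540886$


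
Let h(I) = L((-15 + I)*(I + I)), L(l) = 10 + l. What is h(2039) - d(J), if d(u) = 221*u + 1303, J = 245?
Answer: 8198434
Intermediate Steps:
d(u) = 1303 + 221*u
h(I) = 10 + 2*I*(-15 + I) (h(I) = 10 + (-15 + I)*(I + I) = 10 + (-15 + I)*(2*I) = 10 + 2*I*(-15 + I))
h(2039) - d(J) = (10 + 2*2039*(-15 + 2039)) - (1303 + 221*245) = (10 + 2*2039*2024) - (1303 + 54145) = (10 + 8253872) - 1*55448 = 8253882 - 55448 = 8198434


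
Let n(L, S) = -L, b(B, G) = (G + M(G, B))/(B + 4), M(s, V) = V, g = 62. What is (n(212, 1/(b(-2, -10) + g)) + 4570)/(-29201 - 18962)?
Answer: -4358/48163 ≈ -0.090484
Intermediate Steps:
b(B, G) = (B + G)/(4 + B) (b(B, G) = (G + B)/(B + 4) = (B + G)/(4 + B))
(n(212, 1/(b(-2, -10) + g)) + 4570)/(-29201 - 18962) = (-1*212 + 4570)/(-29201 - 18962) = (-212 + 4570)/(-48163) = 4358*(-1/48163) = -4358/48163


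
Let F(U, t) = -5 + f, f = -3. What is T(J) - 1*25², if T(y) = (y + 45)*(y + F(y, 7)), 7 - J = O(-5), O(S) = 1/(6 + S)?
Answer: -727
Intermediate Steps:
J = 6 (J = 7 - 1/(6 - 5) = 7 - 1/1 = 7 - 1*1 = 7 - 1 = 6)
F(U, t) = -8 (F(U, t) = -5 - 3 = -8)
T(y) = (-8 + y)*(45 + y) (T(y) = (y + 45)*(y - 8) = (45 + y)*(-8 + y) = (-8 + y)*(45 + y))
T(J) - 1*25² = (-360 + 6² + 37*6) - 1*25² = (-360 + 36 + 222) - 1*625 = -102 - 625 = -727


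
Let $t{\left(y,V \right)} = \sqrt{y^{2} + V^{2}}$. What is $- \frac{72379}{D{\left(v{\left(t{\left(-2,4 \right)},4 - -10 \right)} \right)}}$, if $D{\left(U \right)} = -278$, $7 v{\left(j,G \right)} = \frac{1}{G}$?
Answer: $\frac{72379}{278} \approx 260.36$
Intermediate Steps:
$t{\left(y,V \right)} = \sqrt{V^{2} + y^{2}}$
$v{\left(j,G \right)} = \frac{1}{7 G}$
$- \frac{72379}{D{\left(v{\left(t{\left(-2,4 \right)},4 - -10 \right)} \right)}} = - \frac{72379}{-278} = \left(-72379\right) \left(- \frac{1}{278}\right) = \frac{72379}{278}$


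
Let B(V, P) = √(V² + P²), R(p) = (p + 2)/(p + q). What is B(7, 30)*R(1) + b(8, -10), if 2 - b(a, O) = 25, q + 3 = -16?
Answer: -23 - √949/6 ≈ -28.134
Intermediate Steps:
q = -19 (q = -3 - 16 = -19)
b(a, O) = -23 (b(a, O) = 2 - 1*25 = 2 - 25 = -23)
R(p) = (2 + p)/(-19 + p) (R(p) = (p + 2)/(p - 19) = (2 + p)/(-19 + p))
B(V, P) = √(P² + V²)
B(7, 30)*R(1) + b(8, -10) = √(30² + 7²)*((2 + 1)/(-19 + 1)) - 23 = √(900 + 49)*(3/(-18)) - 23 = √949*(-1/18*3) - 23 = √949*(-⅙) - 23 = -√949/6 - 23 = -23 - √949/6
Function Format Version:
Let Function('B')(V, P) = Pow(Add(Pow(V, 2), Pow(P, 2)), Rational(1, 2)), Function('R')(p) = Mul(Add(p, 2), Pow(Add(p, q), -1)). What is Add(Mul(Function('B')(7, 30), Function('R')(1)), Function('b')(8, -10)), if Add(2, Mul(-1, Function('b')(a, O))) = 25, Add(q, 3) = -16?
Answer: Add(-23, Mul(Rational(-1, 6), Pow(949, Rational(1, 2)))) ≈ -28.134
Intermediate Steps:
q = -19 (q = Add(-3, -16) = -19)
Function('b')(a, O) = -23 (Function('b')(a, O) = Add(2, Mul(-1, 25)) = Add(2, -25) = -23)
Function('R')(p) = Mul(Pow(Add(-19, p), -1), Add(2, p)) (Function('R')(p) = Mul(Add(p, 2), Pow(Add(p, -19), -1)) = Mul(Add(2, p), Pow(Add(-19, p), -1)) = Mul(Pow(Add(-19, p), -1), Add(2, p)))
Function('B')(V, P) = Pow(Add(Pow(P, 2), Pow(V, 2)), Rational(1, 2))
Add(Mul(Function('B')(7, 30), Function('R')(1)), Function('b')(8, -10)) = Add(Mul(Pow(Add(Pow(30, 2), Pow(7, 2)), Rational(1, 2)), Mul(Pow(Add(-19, 1), -1), Add(2, 1))), -23) = Add(Mul(Pow(Add(900, 49), Rational(1, 2)), Mul(Pow(-18, -1), 3)), -23) = Add(Mul(Pow(949, Rational(1, 2)), Mul(Rational(-1, 18), 3)), -23) = Add(Mul(Pow(949, Rational(1, 2)), Rational(-1, 6)), -23) = Add(Mul(Rational(-1, 6), Pow(949, Rational(1, 2))), -23) = Add(-23, Mul(Rational(-1, 6), Pow(949, Rational(1, 2))))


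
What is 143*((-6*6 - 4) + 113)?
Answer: 10439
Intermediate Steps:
143*((-6*6 - 4) + 113) = 143*((-36 - 4) + 113) = 143*(-40 + 113) = 143*73 = 10439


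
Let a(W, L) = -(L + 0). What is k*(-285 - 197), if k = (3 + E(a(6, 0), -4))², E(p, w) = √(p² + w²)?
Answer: -23618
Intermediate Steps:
a(W, L) = -L
k = 49 (k = (3 + √((-1*0)² + (-4)²))² = (3 + √(0² + 16))² = (3 + √(0 + 16))² = (3 + √16)² = (3 + 4)² = 7² = 49)
k*(-285 - 197) = 49*(-285 - 197) = 49*(-482) = -23618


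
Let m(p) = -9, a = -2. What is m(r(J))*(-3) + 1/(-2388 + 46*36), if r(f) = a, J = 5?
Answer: 19763/732 ≈ 26.999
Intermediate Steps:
r(f) = -2
m(r(J))*(-3) + 1/(-2388 + 46*36) = -9*(-3) + 1/(-2388 + 46*36) = 27 + 1/(-2388 + 1656) = 27 + 1/(-732) = 27 - 1/732 = 19763/732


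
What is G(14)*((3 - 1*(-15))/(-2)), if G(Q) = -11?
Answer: 99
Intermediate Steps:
G(14)*((3 - 1*(-15))/(-2)) = -11*(3 - 1*(-15))/(-2) = -11*(3 + 15)*(-1)/2 = -198*(-1)/2 = -11*(-9) = 99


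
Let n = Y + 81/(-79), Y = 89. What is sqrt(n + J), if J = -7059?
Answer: 7*I*sqrt(887881)/79 ≈ 83.493*I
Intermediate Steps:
n = 6950/79 (n = 89 + 81/(-79) = 89 + 81*(-1/79) = 89 - 81/79 = 6950/79 ≈ 87.975)
sqrt(n + J) = sqrt(6950/79 - 7059) = sqrt(-550711/79) = 7*I*sqrt(887881)/79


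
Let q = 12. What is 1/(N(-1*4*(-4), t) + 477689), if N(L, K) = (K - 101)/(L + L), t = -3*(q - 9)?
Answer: 16/7642969 ≈ 2.0934e-6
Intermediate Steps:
t = -9 (t = -3*(12 - 9) = -3*3 = -9)
N(L, K) = (-101 + K)/(2*L) (N(L, K) = (-101 + K)/((2*L)) = (-101 + K)*(1/(2*L)) = (-101 + K)/(2*L))
1/(N(-1*4*(-4), t) + 477689) = 1/((-101 - 9)/(2*((-1*4*(-4)))) + 477689) = 1/((½)*(-110)/(-4*(-4)) + 477689) = 1/((½)*(-110)/16 + 477689) = 1/((½)*(1/16)*(-110) + 477689) = 1/(-55/16 + 477689) = 1/(7642969/16) = 16/7642969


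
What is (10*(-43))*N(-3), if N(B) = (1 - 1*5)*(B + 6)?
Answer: 5160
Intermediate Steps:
N(B) = -24 - 4*B (N(B) = (1 - 5)*(6 + B) = -4*(6 + B) = -24 - 4*B)
(10*(-43))*N(-3) = (10*(-43))*(-24 - 4*(-3)) = -430*(-24 + 12) = -430*(-12) = 5160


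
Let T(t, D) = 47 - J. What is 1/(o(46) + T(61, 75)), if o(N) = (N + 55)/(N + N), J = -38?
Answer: 92/7921 ≈ 0.011615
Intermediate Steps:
T(t, D) = 85 (T(t, D) = 47 - 1*(-38) = 47 + 38 = 85)
o(N) = (55 + N)/(2*N) (o(N) = (55 + N)/((2*N)) = (55 + N)*(1/(2*N)) = (55 + N)/(2*N))
1/(o(46) + T(61, 75)) = 1/((½)*(55 + 46)/46 + 85) = 1/((½)*(1/46)*101 + 85) = 1/(101/92 + 85) = 1/(7921/92) = 92/7921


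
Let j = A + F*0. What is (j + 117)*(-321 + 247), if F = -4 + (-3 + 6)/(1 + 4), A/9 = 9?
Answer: -14652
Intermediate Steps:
A = 81 (A = 9*9 = 81)
F = -17/5 (F = -4 + 3/5 = -4 + 3*(⅕) = -4 + ⅗ = -17/5 ≈ -3.4000)
j = 81 (j = 81 - 17/5*0 = 81 + 0 = 81)
(j + 117)*(-321 + 247) = (81 + 117)*(-321 + 247) = 198*(-74) = -14652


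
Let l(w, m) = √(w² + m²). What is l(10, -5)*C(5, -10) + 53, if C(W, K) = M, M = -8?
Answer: 53 - 40*√5 ≈ -36.443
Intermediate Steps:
C(W, K) = -8
l(w, m) = √(m² + w²)
l(10, -5)*C(5, -10) + 53 = √((-5)² + 10²)*(-8) + 53 = √(25 + 100)*(-8) + 53 = √125*(-8) + 53 = (5*√5)*(-8) + 53 = -40*√5 + 53 = 53 - 40*√5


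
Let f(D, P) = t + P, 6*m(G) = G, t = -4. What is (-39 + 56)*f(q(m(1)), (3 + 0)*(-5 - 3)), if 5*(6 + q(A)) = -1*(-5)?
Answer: -476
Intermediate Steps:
m(G) = G/6
q(A) = -5 (q(A) = -6 + (-1*(-5))/5 = -6 + (1/5)*5 = -6 + 1 = -5)
f(D, P) = -4 + P
(-39 + 56)*f(q(m(1)), (3 + 0)*(-5 - 3)) = (-39 + 56)*(-4 + (3 + 0)*(-5 - 3)) = 17*(-4 + 3*(-8)) = 17*(-4 - 24) = 17*(-28) = -476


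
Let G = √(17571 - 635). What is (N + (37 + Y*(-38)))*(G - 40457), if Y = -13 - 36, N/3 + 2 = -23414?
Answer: 2765195493 - 136698*√4234 ≈ 2.7563e+9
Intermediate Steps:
N = -70248 (N = -6 + 3*(-23414) = -6 - 70242 = -70248)
Y = -49
G = 2*√4234 (G = √16936 = 2*√4234 ≈ 130.14)
(N + (37 + Y*(-38)))*(G - 40457) = (-70248 + (37 - 49*(-38)))*(2*√4234 - 40457) = (-70248 + (37 + 1862))*(-40457 + 2*√4234) = (-70248 + 1899)*(-40457 + 2*√4234) = -68349*(-40457 + 2*√4234) = 2765195493 - 136698*√4234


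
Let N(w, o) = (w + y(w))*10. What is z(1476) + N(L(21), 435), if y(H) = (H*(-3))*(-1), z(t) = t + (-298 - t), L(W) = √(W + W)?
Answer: -298 + 40*√42 ≈ -38.770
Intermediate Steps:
L(W) = √2*√W (L(W) = √(2*W) = √2*√W)
z(t) = -298
y(H) = 3*H (y(H) = -3*H*(-1) = 3*H)
N(w, o) = 40*w (N(w, o) = (w + 3*w)*10 = (4*w)*10 = 40*w)
z(1476) + N(L(21), 435) = -298 + 40*(√2*√21) = -298 + 40*√42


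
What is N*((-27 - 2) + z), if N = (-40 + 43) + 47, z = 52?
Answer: 1150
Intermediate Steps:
N = 50 (N = 3 + 47 = 50)
N*((-27 - 2) + z) = 50*((-27 - 2) + 52) = 50*(-29 + 52) = 50*23 = 1150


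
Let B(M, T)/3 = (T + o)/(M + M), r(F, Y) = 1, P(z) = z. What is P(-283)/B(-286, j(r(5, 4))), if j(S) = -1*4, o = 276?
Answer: 40469/204 ≈ 198.38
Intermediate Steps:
j(S) = -4
B(M, T) = 3*(276 + T)/(2*M) (B(M, T) = 3*((T + 276)/(M + M)) = 3*((276 + T)/((2*M))) = 3*((276 + T)*(1/(2*M))) = 3*((276 + T)/(2*M)) = 3*(276 + T)/(2*M))
P(-283)/B(-286, j(r(5, 4))) = -283*(-572/(3*(276 - 4))) = -283/((3/2)*(-1/286)*272) = -283/(-204/143) = -283*(-143/204) = 40469/204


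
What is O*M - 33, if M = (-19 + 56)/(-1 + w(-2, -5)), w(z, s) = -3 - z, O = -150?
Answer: 2742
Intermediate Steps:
M = -37/2 (M = (-19 + 56)/(-1 + (-3 - 1*(-2))) = 37/(-1 + (-3 + 2)) = 37/(-1 - 1) = 37/(-2) = 37*(-½) = -37/2 ≈ -18.500)
O*M - 33 = -150*(-37/2) - 33 = 2775 - 33 = 2742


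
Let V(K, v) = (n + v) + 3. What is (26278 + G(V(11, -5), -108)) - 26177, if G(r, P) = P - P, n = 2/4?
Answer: 101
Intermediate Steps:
n = ½ (n = 2*(¼) = ½ ≈ 0.50000)
V(K, v) = 7/2 + v (V(K, v) = (½ + v) + 3 = 7/2 + v)
G(r, P) = 0
(26278 + G(V(11, -5), -108)) - 26177 = (26278 + 0) - 26177 = 26278 - 26177 = 101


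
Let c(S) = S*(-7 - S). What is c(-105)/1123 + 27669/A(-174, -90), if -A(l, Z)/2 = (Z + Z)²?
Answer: -232621429/24256800 ≈ -9.5900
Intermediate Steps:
A(l, Z) = -8*Z² (A(l, Z) = -2*(Z + Z)² = -2*4*Z² = -8*Z²)
c(-105)/1123 + 27669/A(-174, -90) = -1*(-105)*(7 - 105)/1123 + 27669/((-8*(-90)²)) = -1*(-105)*(-98)*(1/1123) + 27669/((-8*8100)) = -10290*1/1123 + 27669/(-64800) = -10290/1123 + 27669*(-1/64800) = -10290/1123 - 9223/21600 = -232621429/24256800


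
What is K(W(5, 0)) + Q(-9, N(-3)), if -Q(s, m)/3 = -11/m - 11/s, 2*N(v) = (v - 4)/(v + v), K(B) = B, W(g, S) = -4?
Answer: 1027/21 ≈ 48.905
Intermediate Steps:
N(v) = (-4 + v)/(4*v) (N(v) = ((v - 4)/(v + v))/2 = ((-4 + v)/((2*v)))/2 = ((-4 + v)*(1/(2*v)))/2 = ((-4 + v)/(2*v))/2 = (-4 + v)/(4*v))
Q(s, m) = 33/m + 33/s (Q(s, m) = -3*(-11/m - 11/s) = 33/m + 33/s)
K(W(5, 0)) + Q(-9, N(-3)) = -4 + (33/(((1/4)*(-4 - 3)/(-3))) + 33/(-9)) = -4 + (33/(((1/4)*(-1/3)*(-7))) + 33*(-1/9)) = -4 + (33/(7/12) - 11/3) = -4 + (33*(12/7) - 11/3) = -4 + (396/7 - 11/3) = -4 + 1111/21 = 1027/21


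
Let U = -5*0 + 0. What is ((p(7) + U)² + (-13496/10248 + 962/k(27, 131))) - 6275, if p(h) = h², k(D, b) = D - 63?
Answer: -4284439/1098 ≈ -3902.0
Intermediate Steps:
k(D, b) = -63 + D
U = 0 (U = 0 + 0 = 0)
((p(7) + U)² + (-13496/10248 + 962/k(27, 131))) - 6275 = ((7² + 0)² + (-13496/10248 + 962/(-63 + 27))) - 6275 = ((49 + 0)² + (-13496*1/10248 + 962/(-36))) - 6275 = (49² + (-241/183 + 962*(-1/36))) - 6275 = (2401 + (-241/183 - 481/18)) - 6275 = (2401 - 30787/1098) - 6275 = 2605511/1098 - 6275 = -4284439/1098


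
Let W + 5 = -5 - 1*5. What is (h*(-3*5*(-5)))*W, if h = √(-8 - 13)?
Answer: -1125*I*√21 ≈ -5155.4*I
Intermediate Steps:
h = I*√21 (h = √(-21) = I*√21 ≈ 4.5826*I)
W = -15 (W = -5 + (-5 - 1*5) = -5 + (-5 - 5) = -5 - 10 = -15)
(h*(-3*5*(-5)))*W = ((I*√21)*(-3*5*(-5)))*(-15) = ((I*√21)*(-15*(-5)))*(-15) = ((I*√21)*75)*(-15) = (75*I*√21)*(-15) = -1125*I*√21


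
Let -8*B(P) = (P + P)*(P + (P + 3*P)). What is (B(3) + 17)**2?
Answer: 529/16 ≈ 33.063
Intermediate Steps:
B(P) = -5*P**2/4 (B(P) = -(P + P)*(P + (P + 3*P))/8 = -2*P*(P + 4*P)/8 = -2*P*5*P/8 = -5*P**2/4)
(B(3) + 17)**2 = (-5/4*3**2 + 17)**2 = (-5/4*9 + 17)**2 = (-45/4 + 17)**2 = (23/4)**2 = 529/16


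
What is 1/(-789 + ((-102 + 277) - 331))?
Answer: -1/945 ≈ -0.0010582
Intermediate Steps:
1/(-789 + ((-102 + 277) - 331)) = 1/(-789 + (175 - 331)) = 1/(-789 - 156) = 1/(-945) = -1/945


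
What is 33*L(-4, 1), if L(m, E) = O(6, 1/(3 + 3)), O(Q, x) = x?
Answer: 11/2 ≈ 5.5000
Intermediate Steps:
L(m, E) = ⅙ (L(m, E) = 1/(3 + 3) = 1/6 = ⅙)
33*L(-4, 1) = 33*(⅙) = 11/2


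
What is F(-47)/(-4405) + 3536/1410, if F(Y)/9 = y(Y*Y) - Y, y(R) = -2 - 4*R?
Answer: 12713387/621105 ≈ 20.469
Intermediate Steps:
F(Y) = -18 - 36*Y² - 9*Y (F(Y) = 9*((-2 - 4*Y*Y) - Y) = 9*((-2 - 4*Y²) - Y) = 9*(-2 - Y - 4*Y²) = -18 - 36*Y² - 9*Y)
F(-47)/(-4405) + 3536/1410 = (-18 - 36*(-47)² - 9*(-47))/(-4405) + 3536/1410 = (-18 - 36*2209 + 423)*(-1/4405) + 3536*(1/1410) = (-18 - 79524 + 423)*(-1/4405) + 1768/705 = -79119*(-1/4405) + 1768/705 = 79119/4405 + 1768/705 = 12713387/621105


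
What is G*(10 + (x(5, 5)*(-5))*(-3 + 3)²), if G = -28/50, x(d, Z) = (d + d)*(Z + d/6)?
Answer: -28/5 ≈ -5.6000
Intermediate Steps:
x(d, Z) = 2*d*(Z + d/6) (x(d, Z) = (2*d)*(Z + d*(⅙)) = (2*d)*(Z + d/6) = 2*d*(Z + d/6))
G = -14/25 (G = -28*1/50 = -14/25 ≈ -0.56000)
G*(10 + (x(5, 5)*(-5))*(-3 + 3)²) = -14*(10 + (((⅓)*5*(5 + 6*5))*(-5))*(-3 + 3)²)/25 = -14*(10 + (((⅓)*5*(5 + 30))*(-5))*0²)/25 = -14*(10 + (((⅓)*5*35)*(-5))*0)/25 = -14*(10 + ((175/3)*(-5))*0)/25 = -14*(10 - 875/3*0)/25 = -14*(10 + 0)/25 = -14/25*10 = -28/5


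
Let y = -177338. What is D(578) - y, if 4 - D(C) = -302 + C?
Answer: 177066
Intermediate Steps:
D(C) = 306 - C (D(C) = 4 - (-302 + C) = 4 + (302 - C) = 306 - C)
D(578) - y = (306 - 1*578) - 1*(-177338) = (306 - 578) + 177338 = -272 + 177338 = 177066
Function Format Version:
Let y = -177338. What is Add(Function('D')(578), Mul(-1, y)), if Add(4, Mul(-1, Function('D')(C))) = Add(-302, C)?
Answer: 177066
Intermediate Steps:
Function('D')(C) = Add(306, Mul(-1, C)) (Function('D')(C) = Add(4, Mul(-1, Add(-302, C))) = Add(4, Add(302, Mul(-1, C))) = Add(306, Mul(-1, C)))
Add(Function('D')(578), Mul(-1, y)) = Add(Add(306, Mul(-1, 578)), Mul(-1, -177338)) = Add(Add(306, -578), 177338) = Add(-272, 177338) = 177066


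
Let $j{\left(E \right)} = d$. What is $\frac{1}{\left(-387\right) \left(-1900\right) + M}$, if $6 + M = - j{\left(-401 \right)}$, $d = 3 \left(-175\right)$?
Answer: $\frac{1}{735819} \approx 1.359 \cdot 10^{-6}$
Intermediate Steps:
$d = -525$
$j{\left(E \right)} = -525$
$M = 519$ ($M = -6 - -525 = -6 + 525 = 519$)
$\frac{1}{\left(-387\right) \left(-1900\right) + M} = \frac{1}{\left(-387\right) \left(-1900\right) + 519} = \frac{1}{735300 + 519} = \frac{1}{735819}$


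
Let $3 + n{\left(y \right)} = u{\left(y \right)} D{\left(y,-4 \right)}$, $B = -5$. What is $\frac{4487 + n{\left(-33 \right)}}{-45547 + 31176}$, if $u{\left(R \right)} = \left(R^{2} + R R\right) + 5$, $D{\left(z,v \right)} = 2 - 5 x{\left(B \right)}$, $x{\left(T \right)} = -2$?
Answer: $- \frac{30680}{14371} \approx -2.1349$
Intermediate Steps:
$D{\left(z,v \right)} = 12$ ($D{\left(z,v \right)} = 2 - -10 = 2 + 10 = 12$)
$u{\left(R \right)} = 5 + 2 R^{2}$ ($u{\left(R \right)} = \left(R^{2} + R^{2}\right) + 5 = 2 R^{2} + 5 = 5 + 2 R^{2}$)
$n{\left(y \right)} = 57 + 24 y^{2}$ ($n{\left(y \right)} = -3 + \left(5 + 2 y^{2}\right) 12 = -3 + \left(60 + 24 y^{2}\right) = 57 + 24 y^{2}$)
$\frac{4487 + n{\left(-33 \right)}}{-45547 + 31176} = \frac{4487 + \left(57 + 24 \left(-33\right)^{2}\right)}{-45547 + 31176} = \frac{4487 + \left(57 + 24 \cdot 1089\right)}{-14371} = \left(4487 + \left(57 + 26136\right)\right) \left(- \frac{1}{14371}\right) = \left(4487 + 26193\right) \left(- \frac{1}{14371}\right) = 30680 \left(- \frac{1}{14371}\right) = - \frac{30680}{14371}$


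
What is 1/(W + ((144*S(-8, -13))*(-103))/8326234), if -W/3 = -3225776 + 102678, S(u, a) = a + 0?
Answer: 4163117/39005467225806 ≈ 1.0673e-7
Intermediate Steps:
S(u, a) = a
W = 9369294 (W = -3*(-3225776 + 102678) = -3*(-3123098) = 9369294)
1/(W + ((144*S(-8, -13))*(-103))/8326234) = 1/(9369294 + ((144*(-13))*(-103))/8326234) = 1/(9369294 - 1872*(-103)*(1/8326234)) = 1/(9369294 + 192816*(1/8326234)) = 1/(9369294 + 96408/4163117) = 1/(39005467225806/4163117) = 4163117/39005467225806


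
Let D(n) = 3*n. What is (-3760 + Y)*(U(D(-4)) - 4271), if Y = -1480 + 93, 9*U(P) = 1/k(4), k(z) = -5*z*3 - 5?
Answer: 12859964792/585 ≈ 2.1983e+7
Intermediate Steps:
k(z) = -5 - 15*z (k(z) = -15*z - 5 = -5 - 15*z)
U(P) = -1/585 (U(P) = 1/(9*(-5 - 15*4)) = 1/(9*(-5 - 60)) = (⅑)/(-65) = (⅑)*(-1/65) = -1/585)
Y = -1387
(-3760 + Y)*(U(D(-4)) - 4271) = (-3760 - 1387)*(-1/585 - 4271) = -5147*(-2498536/585) = 12859964792/585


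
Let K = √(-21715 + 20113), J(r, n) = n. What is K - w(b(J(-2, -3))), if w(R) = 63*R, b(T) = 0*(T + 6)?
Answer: 3*I*√178 ≈ 40.025*I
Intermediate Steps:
K = 3*I*√178 (K = √(-1602) = 3*I*√178 ≈ 40.025*I)
b(T) = 0 (b(T) = 0*(6 + T) = 0)
K - w(b(J(-2, -3))) = 3*I*√178 - 63*0 = 3*I*√178 - 1*0 = 3*I*√178 + 0 = 3*I*√178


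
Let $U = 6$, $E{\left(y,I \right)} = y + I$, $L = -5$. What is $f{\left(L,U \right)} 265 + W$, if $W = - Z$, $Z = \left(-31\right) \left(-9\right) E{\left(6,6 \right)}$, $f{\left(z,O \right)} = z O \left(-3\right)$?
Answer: $20502$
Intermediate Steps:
$E{\left(y,I \right)} = I + y$
$f{\left(z,O \right)} = - 3 O z$ ($f{\left(z,O \right)} = O z \left(-3\right) = - 3 O z$)
$Z = 3348$ ($Z = \left(-31\right) \left(-9\right) \left(6 + 6\right) = 279 \cdot 12 = 3348$)
$W = -3348$ ($W = \left(-1\right) 3348 = -3348$)
$f{\left(L,U \right)} 265 + W = \left(-3\right) 6 \left(-5\right) 265 - 3348 = 90 \cdot 265 - 3348 = 23850 - 3348 = 20502$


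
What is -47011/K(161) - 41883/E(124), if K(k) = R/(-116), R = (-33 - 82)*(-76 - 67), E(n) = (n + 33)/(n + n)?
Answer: -169957787548/2581865 ≈ -65828.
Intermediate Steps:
E(n) = (33 + n)/(2*n) (E(n) = (33 + n)/((2*n)) = (33 + n)*(1/(2*n)) = (33 + n)/(2*n))
R = 16445 (R = -115*(-143) = 16445)
K(k) = -16445/116 (K(k) = 16445/(-116) = 16445*(-1/116) = -16445/116)
-47011/K(161) - 41883/E(124) = -47011/(-16445/116) - 41883*248/(33 + 124) = -47011*(-116/16445) - 41883/((½)*(1/124)*157) = 5453276/16445 - 41883/157/248 = 5453276/16445 - 41883*248/157 = 5453276/16445 - 10386984/157 = -169957787548/2581865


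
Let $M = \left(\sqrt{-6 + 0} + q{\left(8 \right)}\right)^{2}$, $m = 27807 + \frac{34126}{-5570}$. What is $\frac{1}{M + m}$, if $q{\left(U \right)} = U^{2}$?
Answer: $\frac{123676394185}{3944529444886562} - \frac{248199200 i \sqrt{6}}{1972264722443281} \approx 3.1354 \cdot 10^{-5} - 3.0826 \cdot 10^{-7} i$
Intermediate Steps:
$m = \frac{77425432}{2785}$ ($m = 27807 + 34126 \left(- \frac{1}{5570}\right) = 27807 - \frac{17063}{2785} = \frac{77425432}{2785} \approx 27801.0$)
$M = \left(64 + i \sqrt{6}\right)^{2}$ ($M = \left(\sqrt{-6 + 0} + 8^{2}\right)^{2} = \left(\sqrt{-6} + 64\right)^{2} = \left(i \sqrt{6} + 64\right)^{2} = \left(64 + i \sqrt{6}\right)^{2} \approx 4090.0 + 313.53 i$)
$\frac{1}{M + m} = \frac{1}{\left(64 + i \sqrt{6}\right)^{2} + \frac{77425432}{2785}} = \frac{1}{\frac{77425432}{2785} + \left(64 + i \sqrt{6}\right)^{2}}$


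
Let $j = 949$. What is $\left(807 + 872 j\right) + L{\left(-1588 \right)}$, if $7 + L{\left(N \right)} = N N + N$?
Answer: $3348484$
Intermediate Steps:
$L{\left(N \right)} = -7 + N + N^{2}$ ($L{\left(N \right)} = -7 + \left(N N + N\right) = -7 + \left(N^{2} + N\right) = -7 + \left(N + N^{2}\right) = -7 + N + N^{2}$)
$\left(807 + 872 j\right) + L{\left(-1588 \right)} = \left(807 + 872 \cdot 949\right) - \left(1595 - 2521744\right) = \left(807 + 827528\right) - -2520149 = 828335 + 2520149 = 3348484$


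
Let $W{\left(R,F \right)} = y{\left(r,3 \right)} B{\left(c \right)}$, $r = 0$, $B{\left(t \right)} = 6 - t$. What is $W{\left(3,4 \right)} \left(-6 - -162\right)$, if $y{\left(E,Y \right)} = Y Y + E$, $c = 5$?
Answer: $1404$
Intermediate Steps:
$y{\left(E,Y \right)} = E + Y^{2}$ ($y{\left(E,Y \right)} = Y^{2} + E = E + Y^{2}$)
$W{\left(R,F \right)} = 9$ ($W{\left(R,F \right)} = \left(0 + 3^{2}\right) \left(6 - 5\right) = \left(0 + 9\right) \left(6 - 5\right) = 9 \cdot 1 = 9$)
$W{\left(3,4 \right)} \left(-6 - -162\right) = 9 \left(-6 - -162\right) = 9 \left(-6 + 162\right) = 9 \cdot 156 = 1404$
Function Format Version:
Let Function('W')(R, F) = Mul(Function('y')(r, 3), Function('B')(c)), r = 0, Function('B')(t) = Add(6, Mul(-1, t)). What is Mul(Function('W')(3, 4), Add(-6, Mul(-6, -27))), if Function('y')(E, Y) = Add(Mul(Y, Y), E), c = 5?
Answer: 1404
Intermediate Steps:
Function('y')(E, Y) = Add(E, Pow(Y, 2)) (Function('y')(E, Y) = Add(Pow(Y, 2), E) = Add(E, Pow(Y, 2)))
Function('W')(R, F) = 9 (Function('W')(R, F) = Mul(Add(0, Pow(3, 2)), Add(6, Mul(-1, 5))) = Mul(Add(0, 9), Add(6, -5)) = Mul(9, 1) = 9)
Mul(Function('W')(3, 4), Add(-6, Mul(-6, -27))) = Mul(9, Add(-6, Mul(-6, -27))) = Mul(9, Add(-6, 162)) = Mul(9, 156) = 1404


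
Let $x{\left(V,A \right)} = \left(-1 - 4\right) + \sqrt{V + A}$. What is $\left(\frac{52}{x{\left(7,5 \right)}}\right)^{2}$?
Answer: $\frac{2704}{\left(5 - 2 \sqrt{3}\right)^{2}} \approx 1146.3$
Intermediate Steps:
$x{\left(V,A \right)} = -5 + \sqrt{A + V}$
$\left(\frac{52}{x{\left(7,5 \right)}}\right)^{2} = \left(\frac{52}{-5 + \sqrt{5 + 7}}\right)^{2} = \left(\frac{52}{-5 + \sqrt{12}}\right)^{2} = \left(\frac{52}{-5 + 2 \sqrt{3}}\right)^{2} = \frac{2704}{\left(-5 + 2 \sqrt{3}\right)^{2}}$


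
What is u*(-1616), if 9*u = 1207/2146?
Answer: -975256/9657 ≈ -100.99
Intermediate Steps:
u = 1207/19314 (u = (1207/2146)/9 = (1207*(1/2146))/9 = (⅑)*(1207/2146) = 1207/19314 ≈ 0.062494)
u*(-1616) = (1207/19314)*(-1616) = -975256/9657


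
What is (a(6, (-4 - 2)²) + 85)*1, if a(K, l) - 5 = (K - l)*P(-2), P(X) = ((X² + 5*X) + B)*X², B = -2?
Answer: 1050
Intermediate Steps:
P(X) = X²*(-2 + X² + 5*X) (P(X) = ((X² + 5*X) - 2)*X² = (-2 + X² + 5*X)*X² = X²*(-2 + X² + 5*X))
a(K, l) = 5 - 32*K + 32*l (a(K, l) = 5 + (K - l)*((-2)²*(-2 + (-2)² + 5*(-2))) = 5 + (K - l)*(4*(-2 + 4 - 10)) = 5 + (K - l)*(4*(-8)) = 5 + (K - l)*(-32) = 5 + (-32*K + 32*l) = 5 - 32*K + 32*l)
(a(6, (-4 - 2)²) + 85)*1 = ((5 - 32*6 + 32*(-4 - 2)²) + 85)*1 = ((5 - 192 + 32*(-6)²) + 85)*1 = ((5 - 192 + 32*36) + 85)*1 = ((5 - 192 + 1152) + 85)*1 = (965 + 85)*1 = 1050*1 = 1050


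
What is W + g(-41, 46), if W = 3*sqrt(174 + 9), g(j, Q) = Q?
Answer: 46 + 3*sqrt(183) ≈ 86.583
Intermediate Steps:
W = 3*sqrt(183) ≈ 40.583
W + g(-41, 46) = 3*sqrt(183) + 46 = 46 + 3*sqrt(183)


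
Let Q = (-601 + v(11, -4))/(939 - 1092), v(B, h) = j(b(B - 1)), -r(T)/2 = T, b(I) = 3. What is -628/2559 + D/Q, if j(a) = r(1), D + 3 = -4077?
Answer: -177534316/171453 ≈ -1035.5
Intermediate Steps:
r(T) = -2*T
D = -4080 (D = -3 - 4077 = -4080)
j(a) = -2 (j(a) = -2*1 = -2)
v(B, h) = -2
Q = 67/17 (Q = (-601 - 2)/(939 - 1092) = -603/(-153) = -603*(-1/153) = 67/17 ≈ 3.9412)
-628/2559 + D/Q = -628/2559 - 4080/67/17 = -628*1/2559 - 4080*17/67 = -628/2559 - 69360/67 = -177534316/171453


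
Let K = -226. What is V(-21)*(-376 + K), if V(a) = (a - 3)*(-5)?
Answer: -72240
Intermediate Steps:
V(a) = 15 - 5*a (V(a) = (-3 + a)*(-5) = 15 - 5*a)
V(-21)*(-376 + K) = (15 - 5*(-21))*(-376 - 226) = (15 + 105)*(-602) = 120*(-602) = -72240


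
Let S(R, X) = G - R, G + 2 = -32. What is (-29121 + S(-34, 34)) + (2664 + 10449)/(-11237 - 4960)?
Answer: -157228650/5399 ≈ -29122.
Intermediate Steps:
G = -34 (G = -2 - 32 = -34)
S(R, X) = -34 - R
(-29121 + S(-34, 34)) + (2664 + 10449)/(-11237 - 4960) = (-29121 + (-34 - 1*(-34))) + (2664 + 10449)/(-11237 - 4960) = (-29121 + (-34 + 34)) + 13113/(-16197) = (-29121 + 0) + 13113*(-1/16197) = -29121 - 4371/5399 = -157228650/5399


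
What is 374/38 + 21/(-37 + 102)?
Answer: 12554/1235 ≈ 10.165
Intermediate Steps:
374/38 + 21/(-37 + 102) = 374*(1/38) + 21/65 = 187/19 + 21*(1/65) = 187/19 + 21/65 = 12554/1235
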